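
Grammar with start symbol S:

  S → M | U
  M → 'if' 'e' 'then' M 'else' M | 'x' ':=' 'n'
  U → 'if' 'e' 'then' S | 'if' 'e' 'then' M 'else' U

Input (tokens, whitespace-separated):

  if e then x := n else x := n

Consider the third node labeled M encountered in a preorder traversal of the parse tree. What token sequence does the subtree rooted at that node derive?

[S [M if e then [M x := n] else [M x := n]]]

x := n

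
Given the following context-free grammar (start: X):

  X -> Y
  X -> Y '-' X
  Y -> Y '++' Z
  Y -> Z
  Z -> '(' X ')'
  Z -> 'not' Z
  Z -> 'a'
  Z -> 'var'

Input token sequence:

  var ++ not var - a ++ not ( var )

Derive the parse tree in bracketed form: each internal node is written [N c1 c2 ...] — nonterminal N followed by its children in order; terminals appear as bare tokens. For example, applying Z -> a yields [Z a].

X
Y - X
Y ++ Z - X
Z ++ Z - X
var ++ Z - X
var ++ not Z - X
var ++ not var - X
var ++ not var - Y
var ++ not var - Y ++ Z
var ++ not var - Z ++ Z
var ++ not var - a ++ Z
var ++ not var - a ++ not Z
var ++ not var - a ++ not ( X )
var ++ not var - a ++ not ( Y )
var ++ not var - a ++ not ( Z )
var ++ not var - a ++ not ( var )

[X [Y [Y [Z var]] ++ [Z not [Z var]]] - [X [Y [Y [Z a]] ++ [Z not [Z ( [X [Y [Z var]]] )]]]]]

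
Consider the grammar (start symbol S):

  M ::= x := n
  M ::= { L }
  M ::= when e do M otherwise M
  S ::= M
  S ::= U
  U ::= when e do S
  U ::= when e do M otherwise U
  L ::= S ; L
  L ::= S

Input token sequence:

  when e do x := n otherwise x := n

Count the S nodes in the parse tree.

1

[S [M when e do [M x := n] otherwise [M x := n]]]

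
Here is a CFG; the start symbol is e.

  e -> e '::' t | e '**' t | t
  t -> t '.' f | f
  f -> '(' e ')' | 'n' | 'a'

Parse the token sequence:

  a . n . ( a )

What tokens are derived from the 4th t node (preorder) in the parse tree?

a

[e [t [t [t [f a]] . [f n]] . [f ( [e [t [f a]]] )]]]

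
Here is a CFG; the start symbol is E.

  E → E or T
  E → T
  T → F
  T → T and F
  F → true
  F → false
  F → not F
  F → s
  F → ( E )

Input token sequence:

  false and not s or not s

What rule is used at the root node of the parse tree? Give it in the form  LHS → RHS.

E → E or T

[E [E [T [T [F false]] and [F not [F s]]]] or [T [F not [F s]]]]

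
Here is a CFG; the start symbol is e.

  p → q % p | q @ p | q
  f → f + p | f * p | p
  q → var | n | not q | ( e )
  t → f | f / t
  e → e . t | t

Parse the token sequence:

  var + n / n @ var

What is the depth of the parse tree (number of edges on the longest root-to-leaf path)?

[e [t [f [f [p [q var]]] + [p [q n]]] / [t [f [p [q n] @ [p [q var]]]]]]]

7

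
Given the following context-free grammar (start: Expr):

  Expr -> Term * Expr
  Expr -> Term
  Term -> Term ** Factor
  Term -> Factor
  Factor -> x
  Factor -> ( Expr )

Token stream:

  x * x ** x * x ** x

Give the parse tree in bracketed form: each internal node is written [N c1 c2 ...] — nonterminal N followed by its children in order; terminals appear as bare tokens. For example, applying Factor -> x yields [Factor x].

Expr
Term * Expr
Factor * Expr
x * Expr
x * Term * Expr
x * Term ** Factor * Expr
x * Factor ** Factor * Expr
x * x ** Factor * Expr
x * x ** x * Expr
x * x ** x * Term
x * x ** x * Term ** Factor
x * x ** x * Factor ** Factor
x * x ** x * x ** Factor
x * x ** x * x ** x

[Expr [Term [Factor x]] * [Expr [Term [Term [Factor x]] ** [Factor x]] * [Expr [Term [Term [Factor x]] ** [Factor x]]]]]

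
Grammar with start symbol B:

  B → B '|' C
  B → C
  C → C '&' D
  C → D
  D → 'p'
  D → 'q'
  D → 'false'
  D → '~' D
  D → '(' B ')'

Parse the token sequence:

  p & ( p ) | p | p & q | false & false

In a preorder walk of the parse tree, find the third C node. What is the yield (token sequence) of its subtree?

p

[B [B [B [B [C [C [D p]] & [D ( [B [C [D p]]] )]]] | [C [D p]]] | [C [C [D p]] & [D q]]] | [C [C [D false]] & [D false]]]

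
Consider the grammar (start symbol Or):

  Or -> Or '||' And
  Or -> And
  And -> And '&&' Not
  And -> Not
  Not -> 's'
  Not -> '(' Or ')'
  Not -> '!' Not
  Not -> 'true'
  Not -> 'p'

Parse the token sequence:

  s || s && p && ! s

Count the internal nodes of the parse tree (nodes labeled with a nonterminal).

11

[Or [Or [And [Not s]]] || [And [And [And [Not s]] && [Not p]] && [Not ! [Not s]]]]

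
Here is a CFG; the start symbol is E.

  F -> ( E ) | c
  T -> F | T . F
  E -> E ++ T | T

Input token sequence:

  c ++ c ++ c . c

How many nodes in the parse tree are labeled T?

4

[E [E [E [T [F c]]] ++ [T [F c]]] ++ [T [T [F c]] . [F c]]]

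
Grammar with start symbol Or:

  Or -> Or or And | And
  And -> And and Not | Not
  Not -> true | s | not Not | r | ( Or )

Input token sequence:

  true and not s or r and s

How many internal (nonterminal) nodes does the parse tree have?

11

[Or [Or [And [And [Not true]] and [Not not [Not s]]]] or [And [And [Not r]] and [Not s]]]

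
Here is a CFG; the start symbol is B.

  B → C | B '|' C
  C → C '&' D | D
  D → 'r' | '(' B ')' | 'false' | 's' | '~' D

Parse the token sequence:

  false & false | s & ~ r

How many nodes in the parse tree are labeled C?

4

[B [B [C [C [D false]] & [D false]]] | [C [C [D s]] & [D ~ [D r]]]]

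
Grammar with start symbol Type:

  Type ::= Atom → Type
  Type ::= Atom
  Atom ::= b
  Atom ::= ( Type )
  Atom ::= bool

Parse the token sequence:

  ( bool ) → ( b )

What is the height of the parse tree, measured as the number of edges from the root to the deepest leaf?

5

[Type [Atom ( [Type [Atom bool]] )] → [Type [Atom ( [Type [Atom b]] )]]]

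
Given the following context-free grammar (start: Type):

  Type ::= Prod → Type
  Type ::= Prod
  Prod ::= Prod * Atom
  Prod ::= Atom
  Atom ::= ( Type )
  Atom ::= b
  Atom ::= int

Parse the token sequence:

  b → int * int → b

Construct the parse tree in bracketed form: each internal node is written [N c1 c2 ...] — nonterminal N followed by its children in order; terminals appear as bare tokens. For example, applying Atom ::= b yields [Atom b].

[Type [Prod [Atom b]] → [Type [Prod [Prod [Atom int]] * [Atom int]] → [Type [Prod [Atom b]]]]]

Type
Prod → Type
Atom → Type
b → Type
b → Prod → Type
b → Prod * Atom → Type
b → Atom * Atom → Type
b → int * Atom → Type
b → int * int → Type
b → int * int → Prod
b → int * int → Atom
b → int * int → b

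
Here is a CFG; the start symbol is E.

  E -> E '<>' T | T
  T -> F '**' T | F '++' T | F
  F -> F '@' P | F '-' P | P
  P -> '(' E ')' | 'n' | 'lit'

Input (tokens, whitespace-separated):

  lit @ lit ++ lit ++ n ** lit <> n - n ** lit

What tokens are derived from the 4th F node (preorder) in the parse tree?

n

[E [E [T [F [F [P lit]] @ [P lit]] ++ [T [F [P lit]] ++ [T [F [P n]] ** [T [F [P lit]]]]]]] <> [T [F [F [P n]] - [P n]] ** [T [F [P lit]]]]]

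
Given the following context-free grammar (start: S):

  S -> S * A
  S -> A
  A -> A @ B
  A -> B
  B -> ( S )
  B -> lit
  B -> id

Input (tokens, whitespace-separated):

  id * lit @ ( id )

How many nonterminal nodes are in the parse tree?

11

[S [S [A [B id]]] * [A [A [B lit]] @ [B ( [S [A [B id]]] )]]]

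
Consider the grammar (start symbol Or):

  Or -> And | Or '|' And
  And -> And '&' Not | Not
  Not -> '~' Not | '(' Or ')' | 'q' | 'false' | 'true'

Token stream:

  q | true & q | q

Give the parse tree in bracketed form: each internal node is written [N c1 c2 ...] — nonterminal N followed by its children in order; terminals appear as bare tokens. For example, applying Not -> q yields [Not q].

[Or [Or [Or [And [Not q]]] | [And [And [Not true]] & [Not q]]] | [And [Not q]]]

Or
Or | And
Or | And | And
And | And | And
Not | And | And
q | And | And
q | And & Not | And
q | Not & Not | And
q | true & Not | And
q | true & q | And
q | true & q | Not
q | true & q | q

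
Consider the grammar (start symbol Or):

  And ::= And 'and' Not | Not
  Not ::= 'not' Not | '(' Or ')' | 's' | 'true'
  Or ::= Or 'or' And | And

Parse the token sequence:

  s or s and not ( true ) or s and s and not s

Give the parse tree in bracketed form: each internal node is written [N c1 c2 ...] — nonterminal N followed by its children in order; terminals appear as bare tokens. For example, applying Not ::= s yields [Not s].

Or
Or or And
Or or And or And
And or And or And
Not or And or And
s or And or And
s or And and Not or And
s or Not and Not or And
s or s and Not or And
s or s and not Not or And
s or s and not ( Or ) or And
s or s and not ( And ) or And
s or s and not ( Not ) or And
s or s and not ( true ) or And
s or s and not ( true ) or And and Not
s or s and not ( true ) or And and Not and Not
s or s and not ( true ) or Not and Not and Not
s or s and not ( true ) or s and Not and Not
s or s and not ( true ) or s and s and Not
s or s and not ( true ) or s and s and not Not
s or s and not ( true ) or s and s and not s

[Or [Or [Or [And [Not s]]] or [And [And [Not s]] and [Not not [Not ( [Or [And [Not true]]] )]]]] or [And [And [And [Not s]] and [Not s]] and [Not not [Not s]]]]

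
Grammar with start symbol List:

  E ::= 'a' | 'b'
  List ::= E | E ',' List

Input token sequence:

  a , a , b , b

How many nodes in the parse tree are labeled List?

[List [E a] , [List [E a] , [List [E b] , [List [E b]]]]]

4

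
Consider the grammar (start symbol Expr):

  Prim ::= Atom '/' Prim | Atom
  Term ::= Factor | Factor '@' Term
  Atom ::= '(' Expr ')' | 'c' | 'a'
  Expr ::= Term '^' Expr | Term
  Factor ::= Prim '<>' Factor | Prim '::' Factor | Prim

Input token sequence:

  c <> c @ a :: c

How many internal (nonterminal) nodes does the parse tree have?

[Expr [Term [Factor [Prim [Atom c]] <> [Factor [Prim [Atom c]]]] @ [Term [Factor [Prim [Atom a]] :: [Factor [Prim [Atom c]]]]]]]

15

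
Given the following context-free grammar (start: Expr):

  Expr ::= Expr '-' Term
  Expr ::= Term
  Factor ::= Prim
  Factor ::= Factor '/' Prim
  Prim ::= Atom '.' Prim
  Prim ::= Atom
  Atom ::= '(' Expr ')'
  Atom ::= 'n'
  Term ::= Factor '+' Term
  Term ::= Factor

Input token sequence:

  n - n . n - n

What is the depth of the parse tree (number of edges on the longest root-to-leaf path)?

[Expr [Expr [Expr [Term [Factor [Prim [Atom n]]]]] - [Term [Factor [Prim [Atom n] . [Prim [Atom n]]]]]] - [Term [Factor [Prim [Atom n]]]]]

7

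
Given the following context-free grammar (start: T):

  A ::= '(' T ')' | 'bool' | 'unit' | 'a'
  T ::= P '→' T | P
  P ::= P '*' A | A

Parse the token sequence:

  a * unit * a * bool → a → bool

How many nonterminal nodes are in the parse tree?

15

[T [P [P [P [P [A a]] * [A unit]] * [A a]] * [A bool]] → [T [P [A a]] → [T [P [A bool]]]]]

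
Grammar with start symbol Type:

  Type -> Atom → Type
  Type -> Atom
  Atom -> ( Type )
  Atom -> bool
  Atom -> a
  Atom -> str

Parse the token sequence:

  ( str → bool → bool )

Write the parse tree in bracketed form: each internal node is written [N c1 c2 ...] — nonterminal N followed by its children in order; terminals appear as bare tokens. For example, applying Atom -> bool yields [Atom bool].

Type
Atom
( Type )
( Atom → Type )
( str → Type )
( str → Atom → Type )
( str → bool → Type )
( str → bool → Atom )
( str → bool → bool )

[Type [Atom ( [Type [Atom str] → [Type [Atom bool] → [Type [Atom bool]]]] )]]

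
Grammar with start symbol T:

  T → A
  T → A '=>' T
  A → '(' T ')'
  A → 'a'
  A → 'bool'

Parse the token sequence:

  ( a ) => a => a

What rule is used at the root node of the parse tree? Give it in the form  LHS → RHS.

[T [A ( [T [A a]] )] => [T [A a] => [T [A a]]]]

T → A '=>' T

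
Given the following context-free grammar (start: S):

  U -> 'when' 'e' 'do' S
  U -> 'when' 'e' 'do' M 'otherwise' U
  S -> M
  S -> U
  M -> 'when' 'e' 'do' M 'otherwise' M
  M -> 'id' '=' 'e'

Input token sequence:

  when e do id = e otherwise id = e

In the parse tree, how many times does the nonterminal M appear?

[S [M when e do [M id = e] otherwise [M id = e]]]

3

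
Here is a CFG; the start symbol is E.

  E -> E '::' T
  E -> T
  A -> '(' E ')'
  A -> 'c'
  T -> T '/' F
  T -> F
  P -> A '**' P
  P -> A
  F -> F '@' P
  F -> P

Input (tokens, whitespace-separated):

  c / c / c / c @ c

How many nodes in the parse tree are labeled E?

1

[E [T [T [T [T [F [P [A c]]]] / [F [P [A c]]]] / [F [P [A c]]]] / [F [F [P [A c]]] @ [P [A c]]]]]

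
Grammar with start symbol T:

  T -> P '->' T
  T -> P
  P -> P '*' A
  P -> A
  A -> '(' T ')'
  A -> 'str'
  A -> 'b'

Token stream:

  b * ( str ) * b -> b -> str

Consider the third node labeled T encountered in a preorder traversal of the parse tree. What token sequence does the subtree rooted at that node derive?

b -> str

[T [P [P [P [A b]] * [A ( [T [P [A str]]] )]] * [A b]] -> [T [P [A b]] -> [T [P [A str]]]]]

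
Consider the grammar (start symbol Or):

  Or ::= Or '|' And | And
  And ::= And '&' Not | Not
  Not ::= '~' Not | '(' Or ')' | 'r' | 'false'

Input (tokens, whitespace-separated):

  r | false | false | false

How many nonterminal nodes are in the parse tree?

[Or [Or [Or [Or [And [Not r]]] | [And [Not false]]] | [And [Not false]]] | [And [Not false]]]

12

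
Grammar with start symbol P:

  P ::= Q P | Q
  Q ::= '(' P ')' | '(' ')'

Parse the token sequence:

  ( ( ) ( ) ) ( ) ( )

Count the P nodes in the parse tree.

[P [Q ( [P [Q ( )] [P [Q ( )]]] )] [P [Q ( )] [P [Q ( )]]]]

5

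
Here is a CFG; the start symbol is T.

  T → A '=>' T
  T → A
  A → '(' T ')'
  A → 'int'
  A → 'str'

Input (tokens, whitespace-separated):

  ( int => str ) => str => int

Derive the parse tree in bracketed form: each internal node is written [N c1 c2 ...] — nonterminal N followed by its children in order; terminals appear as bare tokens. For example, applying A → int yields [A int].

[T [A ( [T [A int] => [T [A str]]] )] => [T [A str] => [T [A int]]]]

T
A => T
( T ) => T
( A => T ) => T
( int => T ) => T
( int => A ) => T
( int => str ) => T
( int => str ) => A => T
( int => str ) => str => T
( int => str ) => str => A
( int => str ) => str => int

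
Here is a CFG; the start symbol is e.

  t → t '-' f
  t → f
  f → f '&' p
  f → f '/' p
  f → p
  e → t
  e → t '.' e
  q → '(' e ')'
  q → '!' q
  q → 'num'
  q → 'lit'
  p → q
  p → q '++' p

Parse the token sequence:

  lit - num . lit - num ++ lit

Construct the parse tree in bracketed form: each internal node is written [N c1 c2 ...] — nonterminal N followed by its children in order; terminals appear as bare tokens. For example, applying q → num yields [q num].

[e [t [t [f [p [q lit]]]] - [f [p [q num]]]] . [e [t [t [f [p [q lit]]]] - [f [p [q num] ++ [p [q lit]]]]]]]

e
t . e
t - f . e
f - f . e
p - f . e
q - f . e
lit - f . e
lit - p . e
lit - q . e
lit - num . e
lit - num . t
lit - num . t - f
lit - num . f - f
lit - num . p - f
lit - num . q - f
lit - num . lit - f
lit - num . lit - p
lit - num . lit - q ++ p
lit - num . lit - num ++ p
lit - num . lit - num ++ q
lit - num . lit - num ++ lit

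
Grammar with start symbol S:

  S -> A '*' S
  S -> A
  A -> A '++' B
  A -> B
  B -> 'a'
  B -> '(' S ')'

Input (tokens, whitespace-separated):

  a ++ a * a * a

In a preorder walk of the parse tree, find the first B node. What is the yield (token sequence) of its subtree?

[S [A [A [B a]] ++ [B a]] * [S [A [B a]] * [S [A [B a]]]]]

a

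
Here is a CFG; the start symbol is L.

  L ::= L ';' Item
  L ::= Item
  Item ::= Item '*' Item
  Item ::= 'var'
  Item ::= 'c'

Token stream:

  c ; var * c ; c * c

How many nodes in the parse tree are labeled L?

[L [L [L [Item c]] ; [Item [Item var] * [Item c]]] ; [Item [Item c] * [Item c]]]

3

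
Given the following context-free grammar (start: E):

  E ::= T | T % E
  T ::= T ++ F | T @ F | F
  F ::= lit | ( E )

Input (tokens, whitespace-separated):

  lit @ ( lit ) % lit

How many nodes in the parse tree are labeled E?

3

[E [T [T [F lit]] @ [F ( [E [T [F lit]]] )]] % [E [T [F lit]]]]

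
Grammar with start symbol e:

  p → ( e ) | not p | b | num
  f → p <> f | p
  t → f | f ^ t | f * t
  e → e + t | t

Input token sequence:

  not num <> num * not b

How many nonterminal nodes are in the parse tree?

[e [t [f [p not [p num]] <> [f [p num]]] * [t [f [p not [p b]]]]]]

11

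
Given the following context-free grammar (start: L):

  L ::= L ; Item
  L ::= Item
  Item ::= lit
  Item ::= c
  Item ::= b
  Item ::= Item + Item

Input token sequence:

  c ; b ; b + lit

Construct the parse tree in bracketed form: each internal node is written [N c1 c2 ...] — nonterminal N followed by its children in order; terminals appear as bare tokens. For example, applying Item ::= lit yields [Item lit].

L
L ; Item
L ; Item ; Item
Item ; Item ; Item
c ; Item ; Item
c ; b ; Item
c ; b ; Item + Item
c ; b ; b + Item
c ; b ; b + lit

[L [L [L [Item c]] ; [Item b]] ; [Item [Item b] + [Item lit]]]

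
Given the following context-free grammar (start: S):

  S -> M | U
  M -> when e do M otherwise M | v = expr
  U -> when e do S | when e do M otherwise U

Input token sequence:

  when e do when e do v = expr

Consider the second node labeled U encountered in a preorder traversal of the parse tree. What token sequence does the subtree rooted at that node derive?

when e do v = expr

[S [U when e do [S [U when e do [S [M v = expr]]]]]]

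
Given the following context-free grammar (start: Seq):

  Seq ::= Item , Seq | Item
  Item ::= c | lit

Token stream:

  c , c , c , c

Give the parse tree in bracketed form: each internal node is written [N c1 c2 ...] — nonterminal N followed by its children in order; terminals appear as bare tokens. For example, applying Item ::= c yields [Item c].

[Seq [Item c] , [Seq [Item c] , [Seq [Item c] , [Seq [Item c]]]]]

Seq
Item , Seq
c , Seq
c , Item , Seq
c , c , Seq
c , c , Item , Seq
c , c , c , Seq
c , c , c , Item
c , c , c , c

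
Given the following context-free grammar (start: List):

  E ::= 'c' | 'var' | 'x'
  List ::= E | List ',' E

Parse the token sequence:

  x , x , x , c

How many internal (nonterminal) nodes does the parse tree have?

[List [List [List [List [E x]] , [E x]] , [E x]] , [E c]]

8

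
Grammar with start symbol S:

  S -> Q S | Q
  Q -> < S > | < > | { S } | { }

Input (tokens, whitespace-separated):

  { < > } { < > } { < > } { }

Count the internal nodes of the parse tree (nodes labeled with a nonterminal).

[S [Q { [S [Q < >]] }] [S [Q { [S [Q < >]] }] [S [Q { [S [Q < >]] }] [S [Q { }]]]]]

14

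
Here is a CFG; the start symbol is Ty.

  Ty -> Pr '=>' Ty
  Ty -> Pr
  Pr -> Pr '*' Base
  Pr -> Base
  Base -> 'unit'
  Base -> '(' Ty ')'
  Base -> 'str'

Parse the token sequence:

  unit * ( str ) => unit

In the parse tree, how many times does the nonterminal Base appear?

[Ty [Pr [Pr [Base unit]] * [Base ( [Ty [Pr [Base str]]] )]] => [Ty [Pr [Base unit]]]]

4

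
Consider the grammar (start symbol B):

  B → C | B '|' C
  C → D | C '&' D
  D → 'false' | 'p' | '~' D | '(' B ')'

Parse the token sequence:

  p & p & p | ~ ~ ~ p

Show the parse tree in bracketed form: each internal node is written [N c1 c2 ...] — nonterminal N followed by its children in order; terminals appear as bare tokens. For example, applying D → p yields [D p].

B
B | C
C | C
C & D | C
C & D & D | C
D & D & D | C
p & D & D | C
p & p & D | C
p & p & p | C
p & p & p | D
p & p & p | ~ D
p & p & p | ~ ~ D
p & p & p | ~ ~ ~ D
p & p & p | ~ ~ ~ p

[B [B [C [C [C [D p]] & [D p]] & [D p]]] | [C [D ~ [D ~ [D ~ [D p]]]]]]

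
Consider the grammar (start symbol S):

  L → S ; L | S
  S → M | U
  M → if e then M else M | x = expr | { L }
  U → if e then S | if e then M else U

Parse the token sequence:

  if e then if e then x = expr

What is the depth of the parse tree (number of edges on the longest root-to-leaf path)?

[S [U if e then [S [U if e then [S [M x = expr]]]]]]

6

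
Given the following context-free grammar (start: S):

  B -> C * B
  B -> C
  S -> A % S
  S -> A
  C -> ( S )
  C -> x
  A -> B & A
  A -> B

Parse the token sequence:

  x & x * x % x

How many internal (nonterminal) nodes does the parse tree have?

[S [A [B [C x]] & [A [B [C x] * [B [C x]]]]] % [S [A [B [C x]]]]]

13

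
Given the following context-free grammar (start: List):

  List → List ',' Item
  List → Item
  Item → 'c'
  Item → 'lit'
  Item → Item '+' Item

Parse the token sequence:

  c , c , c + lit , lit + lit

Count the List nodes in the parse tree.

4

[List [List [List [List [Item c]] , [Item c]] , [Item [Item c] + [Item lit]]] , [Item [Item lit] + [Item lit]]]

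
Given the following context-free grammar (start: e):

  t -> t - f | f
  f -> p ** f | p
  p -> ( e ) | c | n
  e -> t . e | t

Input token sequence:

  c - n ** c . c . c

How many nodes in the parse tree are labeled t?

[e [t [t [f [p c]]] - [f [p n] ** [f [p c]]]] . [e [t [f [p c]]] . [e [t [f [p c]]]]]]

4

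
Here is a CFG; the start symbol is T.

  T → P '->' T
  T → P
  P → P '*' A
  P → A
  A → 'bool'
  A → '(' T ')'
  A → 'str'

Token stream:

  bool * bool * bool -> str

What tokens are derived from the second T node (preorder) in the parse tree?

[T [P [P [P [A bool]] * [A bool]] * [A bool]] -> [T [P [A str]]]]

str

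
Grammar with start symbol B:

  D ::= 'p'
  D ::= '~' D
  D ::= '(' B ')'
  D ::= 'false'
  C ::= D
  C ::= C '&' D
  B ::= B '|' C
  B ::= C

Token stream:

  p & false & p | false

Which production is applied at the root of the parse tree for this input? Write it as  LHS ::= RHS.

[B [B [C [C [C [D p]] & [D false]] & [D p]]] | [C [D false]]]

B ::= B '|' C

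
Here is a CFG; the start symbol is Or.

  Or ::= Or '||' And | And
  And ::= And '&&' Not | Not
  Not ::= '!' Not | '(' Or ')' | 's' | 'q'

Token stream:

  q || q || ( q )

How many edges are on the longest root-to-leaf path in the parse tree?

[Or [Or [Or [And [Not q]]] || [And [Not q]]] || [And [Not ( [Or [And [Not q]]] )]]]

6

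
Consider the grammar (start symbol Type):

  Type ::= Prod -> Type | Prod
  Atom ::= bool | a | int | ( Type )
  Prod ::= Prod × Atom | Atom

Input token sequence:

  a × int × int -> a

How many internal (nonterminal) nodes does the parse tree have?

10

[Type [Prod [Prod [Prod [Atom a]] × [Atom int]] × [Atom int]] -> [Type [Prod [Atom a]]]]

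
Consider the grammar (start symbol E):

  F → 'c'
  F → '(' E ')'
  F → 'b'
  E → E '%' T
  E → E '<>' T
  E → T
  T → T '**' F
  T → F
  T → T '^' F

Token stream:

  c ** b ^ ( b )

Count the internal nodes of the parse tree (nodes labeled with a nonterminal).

10

[E [T [T [T [F c]] ** [F b]] ^ [F ( [E [T [F b]]] )]]]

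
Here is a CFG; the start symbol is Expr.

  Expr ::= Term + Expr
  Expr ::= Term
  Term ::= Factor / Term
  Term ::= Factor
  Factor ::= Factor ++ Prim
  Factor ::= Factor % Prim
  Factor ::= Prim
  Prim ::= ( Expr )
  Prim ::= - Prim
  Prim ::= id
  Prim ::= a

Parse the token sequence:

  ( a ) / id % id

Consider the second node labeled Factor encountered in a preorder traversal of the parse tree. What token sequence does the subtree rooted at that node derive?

[Expr [Term [Factor [Prim ( [Expr [Term [Factor [Prim a]]]] )]] / [Term [Factor [Factor [Prim id]] % [Prim id]]]]]

a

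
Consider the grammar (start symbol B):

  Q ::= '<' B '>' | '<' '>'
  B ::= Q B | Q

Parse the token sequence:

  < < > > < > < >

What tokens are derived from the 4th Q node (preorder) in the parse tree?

[B [Q < [B [Q < >]] >] [B [Q < >] [B [Q < >]]]]

< >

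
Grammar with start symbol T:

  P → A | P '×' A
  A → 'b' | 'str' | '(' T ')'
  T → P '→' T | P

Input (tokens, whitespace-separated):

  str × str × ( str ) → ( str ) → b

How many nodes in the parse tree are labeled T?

[T [P [P [P [A str]] × [A str]] × [A ( [T [P [A str]]] )]] → [T [P [A ( [T [P [A str]]] )]] → [T [P [A b]]]]]

5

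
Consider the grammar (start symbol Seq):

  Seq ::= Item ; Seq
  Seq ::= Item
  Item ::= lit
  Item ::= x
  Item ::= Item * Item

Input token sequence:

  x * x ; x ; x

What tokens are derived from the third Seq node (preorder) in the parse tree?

[Seq [Item [Item x] * [Item x]] ; [Seq [Item x] ; [Seq [Item x]]]]

x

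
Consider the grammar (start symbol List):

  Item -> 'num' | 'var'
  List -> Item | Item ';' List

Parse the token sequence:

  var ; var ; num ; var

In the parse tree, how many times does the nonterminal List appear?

4

[List [Item var] ; [List [Item var] ; [List [Item num] ; [List [Item var]]]]]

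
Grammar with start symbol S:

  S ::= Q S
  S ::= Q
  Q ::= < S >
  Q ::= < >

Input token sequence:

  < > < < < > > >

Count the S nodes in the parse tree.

4

[S [Q < >] [S [Q < [S [Q < [S [Q < >]] >]] >]]]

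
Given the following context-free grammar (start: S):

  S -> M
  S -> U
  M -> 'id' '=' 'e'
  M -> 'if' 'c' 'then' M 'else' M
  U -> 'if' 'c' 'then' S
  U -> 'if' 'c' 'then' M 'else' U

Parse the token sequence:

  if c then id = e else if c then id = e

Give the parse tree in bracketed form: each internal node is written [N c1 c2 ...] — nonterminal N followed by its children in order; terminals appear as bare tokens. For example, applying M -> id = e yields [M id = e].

S
U
if c then M else U
if c then id = e else U
if c then id = e else if c then S
if c then id = e else if c then M
if c then id = e else if c then id = e

[S [U if c then [M id = e] else [U if c then [S [M id = e]]]]]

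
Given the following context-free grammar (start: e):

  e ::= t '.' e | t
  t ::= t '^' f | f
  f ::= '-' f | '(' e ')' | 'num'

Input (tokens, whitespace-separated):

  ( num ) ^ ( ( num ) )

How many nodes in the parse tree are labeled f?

[e [t [t [f ( [e [t [f num]]] )]] ^ [f ( [e [t [f ( [e [t [f num]]] )]]] )]]]

5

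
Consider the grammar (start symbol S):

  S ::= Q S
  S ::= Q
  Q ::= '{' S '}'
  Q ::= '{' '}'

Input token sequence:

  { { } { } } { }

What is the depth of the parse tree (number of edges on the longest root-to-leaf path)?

5

[S [Q { [S [Q { }] [S [Q { }]]] }] [S [Q { }]]]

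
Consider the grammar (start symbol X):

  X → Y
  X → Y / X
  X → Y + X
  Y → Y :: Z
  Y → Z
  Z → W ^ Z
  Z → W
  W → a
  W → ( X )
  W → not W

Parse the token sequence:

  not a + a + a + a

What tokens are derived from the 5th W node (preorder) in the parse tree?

a

[X [Y [Z [W not [W a]]]] + [X [Y [Z [W a]]] + [X [Y [Z [W a]]] + [X [Y [Z [W a]]]]]]]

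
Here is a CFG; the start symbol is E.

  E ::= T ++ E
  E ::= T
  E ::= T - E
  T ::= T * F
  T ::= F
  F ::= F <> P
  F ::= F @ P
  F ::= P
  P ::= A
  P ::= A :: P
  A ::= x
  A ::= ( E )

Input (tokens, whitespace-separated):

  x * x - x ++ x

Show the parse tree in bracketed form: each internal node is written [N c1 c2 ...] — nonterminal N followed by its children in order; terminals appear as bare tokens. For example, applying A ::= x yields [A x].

[E [T [T [F [P [A x]]]] * [F [P [A x]]]] - [E [T [F [P [A x]]]] ++ [E [T [F [P [A x]]]]]]]

E
T - E
T * F - E
F * F - E
P * F - E
A * F - E
x * F - E
x * P - E
x * A - E
x * x - E
x * x - T ++ E
x * x - F ++ E
x * x - P ++ E
x * x - A ++ E
x * x - x ++ E
x * x - x ++ T
x * x - x ++ F
x * x - x ++ P
x * x - x ++ A
x * x - x ++ x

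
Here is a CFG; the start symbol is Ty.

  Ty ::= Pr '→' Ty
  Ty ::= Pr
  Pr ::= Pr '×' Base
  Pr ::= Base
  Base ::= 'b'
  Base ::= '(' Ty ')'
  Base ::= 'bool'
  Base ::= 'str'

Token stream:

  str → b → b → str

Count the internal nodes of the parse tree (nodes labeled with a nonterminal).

[Ty [Pr [Base str]] → [Ty [Pr [Base b]] → [Ty [Pr [Base b]] → [Ty [Pr [Base str]]]]]]

12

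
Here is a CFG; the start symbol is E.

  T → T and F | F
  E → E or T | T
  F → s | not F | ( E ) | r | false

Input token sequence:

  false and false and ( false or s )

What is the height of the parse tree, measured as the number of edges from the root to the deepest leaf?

7

[E [T [T [T [F false]] and [F false]] and [F ( [E [E [T [F false]]] or [T [F s]]] )]]]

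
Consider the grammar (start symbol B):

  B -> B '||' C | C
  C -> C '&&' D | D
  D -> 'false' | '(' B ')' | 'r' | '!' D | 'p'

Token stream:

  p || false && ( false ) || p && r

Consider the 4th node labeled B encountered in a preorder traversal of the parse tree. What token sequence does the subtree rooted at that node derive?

false

[B [B [B [C [D p]]] || [C [C [D false]] && [D ( [B [C [D false]]] )]]] || [C [C [D p]] && [D r]]]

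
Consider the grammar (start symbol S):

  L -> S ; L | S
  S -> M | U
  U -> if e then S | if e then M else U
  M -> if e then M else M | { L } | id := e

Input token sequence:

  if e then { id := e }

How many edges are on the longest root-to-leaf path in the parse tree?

[S [U if e then [S [M { [L [S [M id := e]]] }]]]]

7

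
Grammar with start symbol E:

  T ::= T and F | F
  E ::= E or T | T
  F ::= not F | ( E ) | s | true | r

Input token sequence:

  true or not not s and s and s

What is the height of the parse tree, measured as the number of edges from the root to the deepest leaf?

7

[E [E [T [F true]]] or [T [T [T [F not [F not [F s]]]] and [F s]] and [F s]]]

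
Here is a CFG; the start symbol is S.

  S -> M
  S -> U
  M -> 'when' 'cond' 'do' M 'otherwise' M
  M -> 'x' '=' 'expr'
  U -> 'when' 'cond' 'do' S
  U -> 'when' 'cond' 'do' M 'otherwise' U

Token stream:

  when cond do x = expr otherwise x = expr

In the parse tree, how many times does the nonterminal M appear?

3

[S [M when cond do [M x = expr] otherwise [M x = expr]]]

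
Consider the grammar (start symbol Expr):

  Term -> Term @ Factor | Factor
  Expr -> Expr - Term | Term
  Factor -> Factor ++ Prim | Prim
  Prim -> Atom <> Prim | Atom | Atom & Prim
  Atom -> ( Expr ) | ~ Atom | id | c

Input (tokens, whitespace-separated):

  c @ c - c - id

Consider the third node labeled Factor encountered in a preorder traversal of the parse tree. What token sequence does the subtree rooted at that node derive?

[Expr [Expr [Expr [Term [Term [Factor [Prim [Atom c]]]] @ [Factor [Prim [Atom c]]]]] - [Term [Factor [Prim [Atom c]]]]] - [Term [Factor [Prim [Atom id]]]]]

c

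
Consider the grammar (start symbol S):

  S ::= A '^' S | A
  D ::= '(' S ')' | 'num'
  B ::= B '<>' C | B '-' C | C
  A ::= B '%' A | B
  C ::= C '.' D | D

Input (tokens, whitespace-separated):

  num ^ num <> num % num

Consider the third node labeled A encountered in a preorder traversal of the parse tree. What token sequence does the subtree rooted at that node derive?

num

[S [A [B [C [D num]]]] ^ [S [A [B [B [C [D num]]] <> [C [D num]]] % [A [B [C [D num]]]]]]]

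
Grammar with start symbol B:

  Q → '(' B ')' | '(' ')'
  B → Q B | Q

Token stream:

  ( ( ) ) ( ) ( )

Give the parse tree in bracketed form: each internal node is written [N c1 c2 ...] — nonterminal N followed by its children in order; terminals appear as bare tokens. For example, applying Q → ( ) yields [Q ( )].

B
Q B
( B ) B
( Q ) B
( ( ) ) B
( ( ) ) Q B
( ( ) ) ( ) B
( ( ) ) ( ) Q
( ( ) ) ( ) ( )

[B [Q ( [B [Q ( )]] )] [B [Q ( )] [B [Q ( )]]]]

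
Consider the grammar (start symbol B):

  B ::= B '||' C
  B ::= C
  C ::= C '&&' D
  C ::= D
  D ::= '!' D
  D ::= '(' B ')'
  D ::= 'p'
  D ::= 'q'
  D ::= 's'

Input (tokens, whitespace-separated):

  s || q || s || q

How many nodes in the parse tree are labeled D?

[B [B [B [B [C [D s]]] || [C [D q]]] || [C [D s]]] || [C [D q]]]

4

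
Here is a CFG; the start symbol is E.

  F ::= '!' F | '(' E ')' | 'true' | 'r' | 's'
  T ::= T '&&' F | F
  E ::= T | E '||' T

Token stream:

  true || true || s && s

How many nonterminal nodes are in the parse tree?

[E [E [E [T [F true]]] || [T [F true]]] || [T [T [F s]] && [F s]]]

11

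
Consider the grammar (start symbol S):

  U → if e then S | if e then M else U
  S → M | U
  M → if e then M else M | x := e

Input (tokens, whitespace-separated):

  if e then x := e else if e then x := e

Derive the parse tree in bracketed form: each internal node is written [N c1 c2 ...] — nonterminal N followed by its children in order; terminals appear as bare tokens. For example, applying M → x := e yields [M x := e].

[S [U if e then [M x := e] else [U if e then [S [M x := e]]]]]

S
U
if e then M else U
if e then x := e else U
if e then x := e else if e then S
if e then x := e else if e then M
if e then x := e else if e then x := e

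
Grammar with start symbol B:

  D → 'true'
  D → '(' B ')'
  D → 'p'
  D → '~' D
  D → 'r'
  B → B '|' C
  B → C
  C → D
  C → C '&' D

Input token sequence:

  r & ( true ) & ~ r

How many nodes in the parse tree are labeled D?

5

[B [C [C [C [D r]] & [D ( [B [C [D true]]] )]] & [D ~ [D r]]]]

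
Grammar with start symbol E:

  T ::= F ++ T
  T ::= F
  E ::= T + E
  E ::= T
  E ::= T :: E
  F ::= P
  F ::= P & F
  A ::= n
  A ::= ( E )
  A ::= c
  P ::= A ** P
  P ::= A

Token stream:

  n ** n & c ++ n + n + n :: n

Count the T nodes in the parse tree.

5

[E [T [F [P [A n] ** [P [A n]]] & [F [P [A c]]]] ++ [T [F [P [A n]]]]] + [E [T [F [P [A n]]]] + [E [T [F [P [A n]]]] :: [E [T [F [P [A n]]]]]]]]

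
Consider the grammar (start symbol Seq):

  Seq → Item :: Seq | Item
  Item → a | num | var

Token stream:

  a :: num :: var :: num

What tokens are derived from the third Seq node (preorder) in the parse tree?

var :: num

[Seq [Item a] :: [Seq [Item num] :: [Seq [Item var] :: [Seq [Item num]]]]]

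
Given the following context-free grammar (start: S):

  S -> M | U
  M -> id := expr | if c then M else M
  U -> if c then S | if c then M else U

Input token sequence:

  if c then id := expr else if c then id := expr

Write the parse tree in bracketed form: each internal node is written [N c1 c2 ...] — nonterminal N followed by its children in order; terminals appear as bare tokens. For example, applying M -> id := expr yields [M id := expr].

[S [U if c then [M id := expr] else [U if c then [S [M id := expr]]]]]

S
U
if c then M else U
if c then id := expr else U
if c then id := expr else if c then S
if c then id := expr else if c then M
if c then id := expr else if c then id := expr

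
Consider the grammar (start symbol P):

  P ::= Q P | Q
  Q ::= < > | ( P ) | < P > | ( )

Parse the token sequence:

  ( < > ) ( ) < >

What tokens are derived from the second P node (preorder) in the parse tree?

[P [Q ( [P [Q < >]] )] [P [Q ( )] [P [Q < >]]]]

< >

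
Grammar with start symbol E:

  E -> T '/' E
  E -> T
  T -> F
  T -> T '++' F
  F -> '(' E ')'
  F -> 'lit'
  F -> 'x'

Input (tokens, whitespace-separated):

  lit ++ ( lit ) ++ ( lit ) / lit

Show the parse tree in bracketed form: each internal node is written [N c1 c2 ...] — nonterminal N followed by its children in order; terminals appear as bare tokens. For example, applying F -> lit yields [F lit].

[E [T [T [T [F lit]] ++ [F ( [E [T [F lit]]] )]] ++ [F ( [E [T [F lit]]] )]] / [E [T [F lit]]]]

E
T / E
T ++ F / E
T ++ F ++ F / E
F ++ F ++ F / E
lit ++ F ++ F / E
lit ++ ( E ) ++ F / E
lit ++ ( T ) ++ F / E
lit ++ ( F ) ++ F / E
lit ++ ( lit ) ++ F / E
lit ++ ( lit ) ++ ( E ) / E
lit ++ ( lit ) ++ ( T ) / E
lit ++ ( lit ) ++ ( F ) / E
lit ++ ( lit ) ++ ( lit ) / E
lit ++ ( lit ) ++ ( lit ) / T
lit ++ ( lit ) ++ ( lit ) / F
lit ++ ( lit ) ++ ( lit ) / lit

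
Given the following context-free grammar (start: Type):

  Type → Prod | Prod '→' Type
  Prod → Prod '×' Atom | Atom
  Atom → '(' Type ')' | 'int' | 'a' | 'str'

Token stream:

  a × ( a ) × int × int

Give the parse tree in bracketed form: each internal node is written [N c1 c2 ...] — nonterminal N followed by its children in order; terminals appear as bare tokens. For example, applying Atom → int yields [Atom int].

[Type [Prod [Prod [Prod [Prod [Atom a]] × [Atom ( [Type [Prod [Atom a]]] )]] × [Atom int]] × [Atom int]]]

Type
Prod
Prod × Atom
Prod × Atom × Atom
Prod × Atom × Atom × Atom
Atom × Atom × Atom × Atom
a × Atom × Atom × Atom
a × ( Type ) × Atom × Atom
a × ( Prod ) × Atom × Atom
a × ( Atom ) × Atom × Atom
a × ( a ) × Atom × Atom
a × ( a ) × int × Atom
a × ( a ) × int × int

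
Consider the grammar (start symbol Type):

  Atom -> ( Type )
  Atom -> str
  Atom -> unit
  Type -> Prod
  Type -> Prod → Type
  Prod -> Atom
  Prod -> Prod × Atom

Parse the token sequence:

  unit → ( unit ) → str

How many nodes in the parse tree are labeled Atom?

4

[Type [Prod [Atom unit]] → [Type [Prod [Atom ( [Type [Prod [Atom unit]]] )]] → [Type [Prod [Atom str]]]]]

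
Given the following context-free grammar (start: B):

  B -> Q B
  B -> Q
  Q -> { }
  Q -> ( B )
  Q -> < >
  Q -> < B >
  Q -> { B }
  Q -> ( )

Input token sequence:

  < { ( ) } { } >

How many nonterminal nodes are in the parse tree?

[B [Q < [B [Q { [B [Q ( )]] }] [B [Q { }]]] >]]

8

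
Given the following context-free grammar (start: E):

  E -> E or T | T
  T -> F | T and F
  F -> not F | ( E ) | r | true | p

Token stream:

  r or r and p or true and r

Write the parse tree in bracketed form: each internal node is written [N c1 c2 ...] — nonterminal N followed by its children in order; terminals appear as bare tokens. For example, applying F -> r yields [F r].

E
E or T
E or T or T
T or T or T
F or T or T
r or T or T
r or T and F or T
r or F and F or T
r or r and F or T
r or r and p or T
r or r and p or T and F
r or r and p or F and F
r or r and p or true and F
r or r and p or true and r

[E [E [E [T [F r]]] or [T [T [F r]] and [F p]]] or [T [T [F true]] and [F r]]]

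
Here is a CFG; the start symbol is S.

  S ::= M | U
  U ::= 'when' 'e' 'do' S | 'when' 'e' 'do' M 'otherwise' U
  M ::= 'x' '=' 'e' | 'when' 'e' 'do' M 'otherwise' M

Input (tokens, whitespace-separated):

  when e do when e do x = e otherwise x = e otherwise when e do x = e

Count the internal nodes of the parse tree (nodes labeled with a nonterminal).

[S [U when e do [M when e do [M x = e] otherwise [M x = e]] otherwise [U when e do [S [M x = e]]]]]

8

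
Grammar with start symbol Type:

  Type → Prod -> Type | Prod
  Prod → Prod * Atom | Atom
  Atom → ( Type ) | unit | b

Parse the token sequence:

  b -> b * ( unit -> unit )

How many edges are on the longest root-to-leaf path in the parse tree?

[Type [Prod [Atom b]] -> [Type [Prod [Prod [Atom b]] * [Atom ( [Type [Prod [Atom unit]] -> [Type [Prod [Atom unit]]]] )]]]]

8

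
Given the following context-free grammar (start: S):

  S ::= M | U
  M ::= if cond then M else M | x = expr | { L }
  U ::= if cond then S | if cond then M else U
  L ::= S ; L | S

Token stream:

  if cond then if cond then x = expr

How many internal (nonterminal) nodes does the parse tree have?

[S [U if cond then [S [U if cond then [S [M x = expr]]]]]]

6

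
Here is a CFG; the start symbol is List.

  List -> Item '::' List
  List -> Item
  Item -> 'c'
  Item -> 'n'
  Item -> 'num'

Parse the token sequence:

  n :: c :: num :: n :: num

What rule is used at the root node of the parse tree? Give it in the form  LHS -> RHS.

[List [Item n] :: [List [Item c] :: [List [Item num] :: [List [Item n] :: [List [Item num]]]]]]

List -> Item '::' List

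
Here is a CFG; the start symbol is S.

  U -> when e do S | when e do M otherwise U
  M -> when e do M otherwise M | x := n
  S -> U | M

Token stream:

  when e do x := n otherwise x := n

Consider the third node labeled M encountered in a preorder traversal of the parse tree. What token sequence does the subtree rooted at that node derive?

[S [M when e do [M x := n] otherwise [M x := n]]]

x := n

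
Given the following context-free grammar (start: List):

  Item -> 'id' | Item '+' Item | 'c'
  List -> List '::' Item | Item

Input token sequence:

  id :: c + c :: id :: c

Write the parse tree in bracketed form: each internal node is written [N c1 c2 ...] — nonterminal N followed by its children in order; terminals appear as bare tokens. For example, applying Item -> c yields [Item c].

List
List :: Item
List :: Item :: Item
List :: Item :: Item :: Item
Item :: Item :: Item :: Item
id :: Item :: Item :: Item
id :: Item + Item :: Item :: Item
id :: c + Item :: Item :: Item
id :: c + c :: Item :: Item
id :: c + c :: id :: Item
id :: c + c :: id :: c

[List [List [List [List [Item id]] :: [Item [Item c] + [Item c]]] :: [Item id]] :: [Item c]]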